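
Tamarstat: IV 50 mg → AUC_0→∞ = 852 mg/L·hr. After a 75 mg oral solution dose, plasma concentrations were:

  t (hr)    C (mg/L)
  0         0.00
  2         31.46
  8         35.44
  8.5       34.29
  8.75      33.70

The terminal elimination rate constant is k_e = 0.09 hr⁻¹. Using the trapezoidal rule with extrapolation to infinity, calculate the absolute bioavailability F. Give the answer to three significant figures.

Trapezoidal AUC_0→8.75 (oral solution):
  [0→2]: (0.00+31.46)/2 × 2 = 31.46
  [2→8]: (31.46+35.44)/2 × 6 = 200.7
  [8→8.5]: (35.44+34.29)/2 × 0.5 = 17.4325
  [8.5→8.75]: (34.29+33.70)/2 × 0.25 = 8.49875
  Sum = 258.09125 mg/L·hr
Tail: C_last/k_e = 33.70/0.09 = 374.444
AUC_0→∞ (oral solution) = 258.09125 + 374.444 = 632.53525 mg/L·hr
F = (AUC_ev/D_ev)/(AUC_iv/D_iv) = (632.53525/75)/(852/50) = 8.4338/17.04 = 0.4949

F = 0.495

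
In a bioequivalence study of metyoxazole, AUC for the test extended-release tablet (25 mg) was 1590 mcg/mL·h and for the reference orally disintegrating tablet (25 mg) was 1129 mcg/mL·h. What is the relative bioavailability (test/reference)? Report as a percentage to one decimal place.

F_rel = 140.8%

F_rel = (AUC_test/D_test) / (AUC_ref/D_ref)
      = (1590/25) / (1129/25)
      = 63.6 / 45.16 = 1.4083 = 140.83%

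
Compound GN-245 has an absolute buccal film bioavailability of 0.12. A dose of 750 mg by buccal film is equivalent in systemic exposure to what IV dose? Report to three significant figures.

D_iv = 90.0 mg

Systemic exposure from an extravascular dose = F × D_ev, so the equivalent IV dose is F × D_ev.
D_iv = F × D_ev = 0.12 × 750 = 90 mg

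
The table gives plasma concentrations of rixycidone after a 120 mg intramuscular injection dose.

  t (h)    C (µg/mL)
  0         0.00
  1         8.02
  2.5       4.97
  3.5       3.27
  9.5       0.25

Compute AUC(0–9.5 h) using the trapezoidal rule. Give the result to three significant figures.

AUC = 28.4 µg/mL·h

Trapezoidal AUC_0→9.5:
  [0→1]: (0.00+8.02)/2 × 1 = 4.01
  [1→2.5]: (8.02+4.97)/2 × 1.5 = 9.7425
  [2.5→3.5]: (4.97+3.27)/2 × 1 = 4.12
  [3.5→9.5]: (3.27+0.25)/2 × 6 = 10.56
  Sum = 28.4325 µg/mL·h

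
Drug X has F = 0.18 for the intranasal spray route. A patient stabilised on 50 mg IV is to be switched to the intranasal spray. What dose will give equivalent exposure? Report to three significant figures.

For equal systemic exposure: F × D_ev = D_iv
D_ev = D_iv / F = 50 / 0.18 = 277.778 mg

D_intranasal = 278 mg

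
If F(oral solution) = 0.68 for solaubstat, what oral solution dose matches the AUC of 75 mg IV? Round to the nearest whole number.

D_oral = 110 mg

For equal systemic exposure: F × D_ev = D_iv
D_ev = D_iv / F = 75 / 0.68 = 110.294 mg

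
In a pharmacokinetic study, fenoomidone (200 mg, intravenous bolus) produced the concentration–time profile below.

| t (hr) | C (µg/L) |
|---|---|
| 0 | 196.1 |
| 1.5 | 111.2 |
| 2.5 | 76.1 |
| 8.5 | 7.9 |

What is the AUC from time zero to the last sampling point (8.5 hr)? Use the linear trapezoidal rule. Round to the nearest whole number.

AUC = 576 µg/L·hr

Trapezoidal AUC_0→8.5:
  [0→1.5]: (196.1+111.2)/2 × 1.5 = 230.475
  [1.5→2.5]: (111.2+76.1)/2 × 1 = 93.65
  [2.5→8.5]: (76.1+7.9)/2 × 6 = 252.0
  Sum = 576.125 µg/L·hr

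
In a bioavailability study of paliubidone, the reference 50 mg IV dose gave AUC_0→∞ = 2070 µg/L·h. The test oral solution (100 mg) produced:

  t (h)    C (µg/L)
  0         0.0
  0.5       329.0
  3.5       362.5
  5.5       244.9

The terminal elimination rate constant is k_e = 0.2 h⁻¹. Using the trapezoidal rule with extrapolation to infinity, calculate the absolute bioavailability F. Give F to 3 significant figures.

Trapezoidal AUC_0→5.5 (oral solution):
  [0→0.5]: (0.0+329.0)/2 × 0.5 = 82.25
  [0.5→3.5]: (329.0+362.5)/2 × 3 = 1037.25
  [3.5→5.5]: (362.5+244.9)/2 × 2 = 607.4
  Sum = 1726.9 µg/L·h
Tail: C_last/k_e = 244.9/0.2 = 1224.500
AUC_0→∞ (oral solution) = 1726.9 + 1224.500 = 2951.4 µg/L·h
F = (AUC_ev/D_ev)/(AUC_iv/D_iv) = (2951.4/100)/(2070/50) = 29.514/41.4 = 0.7129

F = 0.713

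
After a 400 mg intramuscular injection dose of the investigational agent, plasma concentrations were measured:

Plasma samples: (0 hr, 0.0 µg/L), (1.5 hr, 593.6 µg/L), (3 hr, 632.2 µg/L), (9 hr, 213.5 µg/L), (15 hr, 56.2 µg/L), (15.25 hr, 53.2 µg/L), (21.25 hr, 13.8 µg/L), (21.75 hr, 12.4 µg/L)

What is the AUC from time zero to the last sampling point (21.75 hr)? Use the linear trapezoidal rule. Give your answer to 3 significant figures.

Trapezoidal AUC_0→21.75:
  [0→1.5]: (0.0+593.6)/2 × 1.5 = 445.2
  [1.5→3]: (593.6+632.2)/2 × 1.5 = 919.35
  [3→9]: (632.2+213.5)/2 × 6 = 2537.1
  [9→15]: (213.5+56.2)/2 × 6 = 809.1
  [15→15.25]: (56.2+53.2)/2 × 0.25 = 13.675
  [15.25→21.25]: (53.2+13.8)/2 × 6 = 201.0
  [21.25→21.75]: (13.8+12.4)/2 × 0.5 = 6.55
  Sum = 4931.975 µg/L·hr

AUC = 4930 µg/L·hr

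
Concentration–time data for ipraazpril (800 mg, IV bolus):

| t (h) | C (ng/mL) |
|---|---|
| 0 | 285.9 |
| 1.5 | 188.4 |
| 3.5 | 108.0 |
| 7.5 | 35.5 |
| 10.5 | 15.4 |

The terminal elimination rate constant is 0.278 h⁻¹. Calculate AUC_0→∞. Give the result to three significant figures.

AUC = 1070 ng/mL·h

Trapezoidal AUC_0→10.5:
  [0→1.5]: (285.9+188.4)/2 × 1.5 = 355.725
  [1.5→3.5]: (188.4+108.0)/2 × 2 = 296.4
  [3.5→7.5]: (108.0+35.5)/2 × 4 = 287.0
  [7.5→10.5]: (35.5+15.4)/2 × 3 = 76.35
  Sum = 1015.475 ng/mL·h
Extrapolated tail: C_last / k_e = 15.4 / 0.278 = 55.396
AUC_0→∞ = 1015.475 + 55.396 = 1070.871 ng/mL·h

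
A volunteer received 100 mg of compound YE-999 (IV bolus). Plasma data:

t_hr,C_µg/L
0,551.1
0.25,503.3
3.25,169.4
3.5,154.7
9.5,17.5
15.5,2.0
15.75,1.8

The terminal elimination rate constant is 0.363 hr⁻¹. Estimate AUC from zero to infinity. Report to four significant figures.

Trapezoidal AUC_0→15.75:
  [0→0.25]: (551.1+503.3)/2 × 0.25 = 131.8
  [0.25→3.25]: (503.3+169.4)/2 × 3 = 1009.05
  [3.25→3.5]: (169.4+154.7)/2 × 0.25 = 40.5125
  [3.5→9.5]: (154.7+17.5)/2 × 6 = 516.6
  [9.5→15.5]: (17.5+2.0)/2 × 6 = 58.5
  [15.5→15.75]: (2.0+1.8)/2 × 0.25 = 0.475
  Sum = 1756.9375 µg/L·hr
Extrapolated tail: C_last / k_e = 1.8 / 0.363 = 4.959
AUC_0→∞ = 1756.9375 + 4.959 = 1761.8965 µg/L·hr

AUC = 1762 µg/L·hr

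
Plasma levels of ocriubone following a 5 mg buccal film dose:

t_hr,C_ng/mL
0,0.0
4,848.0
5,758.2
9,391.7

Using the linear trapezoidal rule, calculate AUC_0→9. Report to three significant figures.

AUC = 4800 ng/mL·hr

Trapezoidal AUC_0→9:
  [0→4]: (0.0+848.0)/2 × 4 = 1696.0
  [4→5]: (848.0+758.2)/2 × 1 = 803.1
  [5→9]: (758.2+391.7)/2 × 4 = 2299.8
  Sum = 4798.9 ng/mL·hr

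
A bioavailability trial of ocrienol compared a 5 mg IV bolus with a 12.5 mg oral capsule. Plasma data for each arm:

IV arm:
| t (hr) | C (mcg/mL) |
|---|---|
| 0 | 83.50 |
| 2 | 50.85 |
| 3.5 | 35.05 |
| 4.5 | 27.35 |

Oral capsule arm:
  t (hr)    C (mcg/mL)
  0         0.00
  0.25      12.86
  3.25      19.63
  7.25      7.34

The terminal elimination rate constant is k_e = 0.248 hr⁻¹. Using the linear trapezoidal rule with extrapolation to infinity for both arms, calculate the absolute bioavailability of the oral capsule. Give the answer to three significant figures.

Trapezoidal AUC_0→4.5 (IV):
  [0→2]: (83.50+50.85)/2 × 2 = 134.35
  [2→3.5]: (50.85+35.05)/2 × 1.5 = 64.425
  [3.5→4.5]: (35.05+27.35)/2 × 1 = 31.2
  Sum = 229.975 mcg/mL·hr
IV tail: 27.35/0.248 = 110.282; AUC_iv,0→∞ = 229.975 + 110.282 = 340.257 mcg/mL·hr
Trapezoidal AUC_0→7.25 (oral capsule):
  [0→0.25]: (0.00+12.86)/2 × 0.25 = 1.6075
  [0.25→3.25]: (12.86+19.63)/2 × 3 = 48.735
  [3.25→7.25]: (19.63+7.34)/2 × 4 = 53.94
  Sum = 104.2825 mcg/mL·hr
oral capsule tail: 7.34/0.248 = 29.597; AUC_ev,0→∞ = 104.2825 + 29.597 = 133.8795 mcg/mL·hr
F = (AUC_ev/D_ev)/(AUC_iv/D_iv) = (133.8795/12.5)/(340.257/5) = 10.71036/68.0514 = 0.1574

F = 0.157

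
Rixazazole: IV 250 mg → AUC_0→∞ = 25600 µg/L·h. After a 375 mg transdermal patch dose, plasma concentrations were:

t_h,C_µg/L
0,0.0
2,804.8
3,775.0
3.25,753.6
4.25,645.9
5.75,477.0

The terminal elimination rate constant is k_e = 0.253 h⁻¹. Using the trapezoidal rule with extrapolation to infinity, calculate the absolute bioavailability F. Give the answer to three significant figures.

F = 0.136

Trapezoidal AUC_0→5.75 (transdermal patch):
  [0→2]: (0.0+804.8)/2 × 2 = 804.8
  [2→3]: (804.8+775.0)/2 × 1 = 789.9
  [3→3.25]: (775.0+753.6)/2 × 0.25 = 191.075
  [3.25→4.25]: (753.6+645.9)/2 × 1 = 699.75
  [4.25→5.75]: (645.9+477.0)/2 × 1.5 = 842.175
  Sum = 3327.7 µg/L·h
Tail: C_last/k_e = 477.0/0.253 = 1885.375
AUC_0→∞ (transdermal patch) = 3327.7 + 1885.375 = 5213.075 µg/L·h
F = (AUC_ev/D_ev)/(AUC_iv/D_iv) = (5213.075/375)/(25600/250) = 13.9015/102.4 = 0.1358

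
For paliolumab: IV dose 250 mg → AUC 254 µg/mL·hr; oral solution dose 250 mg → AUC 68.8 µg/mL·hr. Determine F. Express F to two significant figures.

F = 0.27

F = (AUC_ev / D_ev) / (AUC_iv / D_iv)
  = (68.8/250) / (254/250)
  = 0.2752 / 1.016 = 0.2709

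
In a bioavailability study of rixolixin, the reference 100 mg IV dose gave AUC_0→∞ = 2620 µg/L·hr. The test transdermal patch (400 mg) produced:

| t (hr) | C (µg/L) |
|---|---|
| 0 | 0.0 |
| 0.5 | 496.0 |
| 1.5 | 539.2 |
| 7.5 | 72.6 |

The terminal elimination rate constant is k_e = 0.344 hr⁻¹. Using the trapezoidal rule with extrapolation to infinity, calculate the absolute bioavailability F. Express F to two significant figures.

F = 0.26

Trapezoidal AUC_0→7.5 (transdermal patch):
  [0→0.5]: (0.0+496.0)/2 × 0.5 = 124.0
  [0.5→1.5]: (496.0+539.2)/2 × 1 = 517.6
  [1.5→7.5]: (539.2+72.6)/2 × 6 = 1835.4
  Sum = 2477.0 µg/L·hr
Tail: C_last/k_e = 72.6/0.344 = 211.047
AUC_0→∞ (transdermal patch) = 2477.0 + 211.047 = 2688.047 µg/L·hr
F = (AUC_ev/D_ev)/(AUC_iv/D_iv) = (2688.047/400)/(2620/100) = 6.7201175/26.2 = 0.2565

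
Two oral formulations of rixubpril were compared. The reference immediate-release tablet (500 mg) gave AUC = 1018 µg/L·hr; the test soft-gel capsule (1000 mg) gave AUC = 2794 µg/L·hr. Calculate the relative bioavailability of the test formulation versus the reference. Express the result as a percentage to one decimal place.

F_rel = (AUC_test/D_test) / (AUC_ref/D_ref)
      = (2794/1000) / (1018/500)
      = 2.794 / 2.036 = 1.3723 = 137.23%

F_rel = 137.2%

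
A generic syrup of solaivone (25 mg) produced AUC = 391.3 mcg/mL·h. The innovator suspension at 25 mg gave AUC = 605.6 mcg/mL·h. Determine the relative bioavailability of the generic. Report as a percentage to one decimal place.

F_rel = (AUC_test/D_test) / (AUC_ref/D_ref)
      = (391.3/25) / (605.6/25)
      = 15.652 / 24.224 = 0.6461 = 64.61%

F_rel = 64.6%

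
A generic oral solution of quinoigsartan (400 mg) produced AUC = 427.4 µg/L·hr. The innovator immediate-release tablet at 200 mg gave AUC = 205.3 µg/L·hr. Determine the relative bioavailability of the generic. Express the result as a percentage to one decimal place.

F_rel = (AUC_test/D_test) / (AUC_ref/D_ref)
      = (427.4/400) / (205.3/200)
      = 1.0685 / 1.0265 = 1.0409 = 104.09%

F_rel = 104.1%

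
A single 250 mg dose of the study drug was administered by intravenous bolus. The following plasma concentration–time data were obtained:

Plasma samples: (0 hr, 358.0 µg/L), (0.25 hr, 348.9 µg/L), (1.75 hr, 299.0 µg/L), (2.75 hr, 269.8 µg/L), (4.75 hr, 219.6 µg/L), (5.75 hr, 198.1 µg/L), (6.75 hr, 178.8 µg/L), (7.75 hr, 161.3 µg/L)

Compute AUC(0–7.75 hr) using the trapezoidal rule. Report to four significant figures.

AUC = 1915 µg/L·hr

Trapezoidal AUC_0→7.75:
  [0→0.25]: (358.0+348.9)/2 × 0.25 = 88.3625
  [0.25→1.75]: (348.9+299.0)/2 × 1.5 = 485.925
  [1.75→2.75]: (299.0+269.8)/2 × 1 = 284.4
  [2.75→4.75]: (269.8+219.6)/2 × 2 = 489.4
  [4.75→5.75]: (219.6+198.1)/2 × 1 = 208.85
  [5.75→6.75]: (198.1+178.8)/2 × 1 = 188.45
  [6.75→7.75]: (178.8+161.3)/2 × 1 = 170.05
  Sum = 1915.4375 µg/L·hr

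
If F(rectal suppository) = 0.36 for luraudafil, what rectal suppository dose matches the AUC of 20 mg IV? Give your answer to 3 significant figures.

D_rectal = 55.6 mg

For equal systemic exposure: F × D_ev = D_iv
D_ev = D_iv / F = 20 / 0.36 = 55.5556 mg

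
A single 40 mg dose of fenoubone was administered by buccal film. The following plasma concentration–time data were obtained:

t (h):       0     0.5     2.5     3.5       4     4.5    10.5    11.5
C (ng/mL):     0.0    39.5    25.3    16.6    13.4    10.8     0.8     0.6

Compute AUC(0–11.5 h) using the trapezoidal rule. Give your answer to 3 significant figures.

Trapezoidal AUC_0→11.5:
  [0→0.5]: (0.0+39.5)/2 × 0.5 = 9.875
  [0.5→2.5]: (39.5+25.3)/2 × 2 = 64.8
  [2.5→3.5]: (25.3+16.6)/2 × 1 = 20.95
  [3.5→4]: (16.6+13.4)/2 × 0.5 = 7.5
  [4→4.5]: (13.4+10.8)/2 × 0.5 = 6.05
  [4.5→10.5]: (10.8+0.8)/2 × 6 = 34.8
  [10.5→11.5]: (0.8+0.6)/2 × 1 = 0.7
  Sum = 144.675 ng/mL·h

AUC = 145 ng/mL·h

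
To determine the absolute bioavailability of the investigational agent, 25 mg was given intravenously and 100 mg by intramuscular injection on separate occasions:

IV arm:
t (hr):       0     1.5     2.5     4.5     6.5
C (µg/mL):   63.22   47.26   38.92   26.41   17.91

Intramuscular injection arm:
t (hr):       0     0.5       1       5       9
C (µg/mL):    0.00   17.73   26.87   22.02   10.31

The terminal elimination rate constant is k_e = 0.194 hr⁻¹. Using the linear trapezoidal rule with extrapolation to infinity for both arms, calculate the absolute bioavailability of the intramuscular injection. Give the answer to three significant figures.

F = 0.176

Trapezoidal AUC_0→6.5 (IV):
  [0→1.5]: (63.22+47.26)/2 × 1.5 = 82.86
  [1.5→2.5]: (47.26+38.92)/2 × 1 = 43.09
  [2.5→4.5]: (38.92+26.41)/2 × 2 = 65.33
  [4.5→6.5]: (26.41+17.91)/2 × 2 = 44.32
  Sum = 235.6 µg/mL·hr
IV tail: 17.91/0.194 = 92.320; AUC_iv,0→∞ = 235.6 + 92.320 = 327.92 µg/mL·hr
Trapezoidal AUC_0→9 (intramuscular injection):
  [0→0.5]: (0.00+17.73)/2 × 0.5 = 4.4325
  [0.5→1]: (17.73+26.87)/2 × 0.5 = 11.15
  [1→5]: (26.87+22.02)/2 × 4 = 97.78
  [5→9]: (22.02+10.31)/2 × 4 = 64.66
  Sum = 178.0225 µg/mL·hr
intramuscular injection tail: 10.31/0.194 = 53.144; AUC_ev,0→∞ = 178.0225 + 53.144 = 231.1665 µg/mL·hr
F = (AUC_ev/D_ev)/(AUC_iv/D_iv) = (231.1665/100)/(327.92/25) = 2.311665/13.1168 = 0.1762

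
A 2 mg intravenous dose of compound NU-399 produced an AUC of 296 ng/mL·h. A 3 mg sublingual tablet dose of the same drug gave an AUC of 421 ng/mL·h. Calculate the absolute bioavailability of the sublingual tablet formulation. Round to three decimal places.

F = 0.948

F = (AUC_ev / D_ev) / (AUC_iv / D_iv)
  = (421/3) / (296/2)
  = 140.333 / 148 = 0.9482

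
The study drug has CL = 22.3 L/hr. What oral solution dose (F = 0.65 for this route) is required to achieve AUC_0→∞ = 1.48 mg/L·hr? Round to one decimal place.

Dose = 50.8 mg

Dose = CL × AUC_0→∞ / F
     = 22.3 × 1.48 / 0.65 = 50.7754 mg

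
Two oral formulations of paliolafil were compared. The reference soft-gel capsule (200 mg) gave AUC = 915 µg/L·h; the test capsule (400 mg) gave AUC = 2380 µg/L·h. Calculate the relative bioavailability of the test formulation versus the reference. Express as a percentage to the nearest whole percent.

F_rel = 130%

F_rel = (AUC_test/D_test) / (AUC_ref/D_ref)
      = (2380/400) / (915/200)
      = 5.95 / 4.575 = 1.3005 = 130.05%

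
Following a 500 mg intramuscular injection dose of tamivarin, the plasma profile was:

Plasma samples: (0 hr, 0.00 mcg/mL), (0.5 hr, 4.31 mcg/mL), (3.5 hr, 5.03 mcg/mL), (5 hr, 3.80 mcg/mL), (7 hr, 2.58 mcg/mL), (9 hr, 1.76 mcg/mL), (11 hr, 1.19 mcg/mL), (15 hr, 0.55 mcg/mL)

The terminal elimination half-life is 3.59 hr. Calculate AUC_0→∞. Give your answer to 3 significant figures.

AUC = 41.7 mcg/mL·hr

Trapezoidal AUC_0→15:
  [0→0.5]: (0.00+4.31)/2 × 0.5 = 1.0775
  [0.5→3.5]: (4.31+5.03)/2 × 3 = 14.01
  [3.5→5]: (5.03+3.80)/2 × 1.5 = 6.6225
  [5→7]: (3.80+2.58)/2 × 2 = 6.38
  [7→9]: (2.58+1.76)/2 × 2 = 4.34
  [9→11]: (1.76+1.19)/2 × 2 = 2.95
  [11→15]: (1.19+0.55)/2 × 4 = 3.48
  Sum = 38.86 mcg/mL·hr
k_e = ln2 / t½ = 0.693147 / 3.59 = 0.1931 hr^-1
Extrapolated tail: C_last / k_e = 0.55 / 0.1931 = 2.848
AUC_0→∞ = 38.86 + 2.848 = 41.708 mcg/mL·hr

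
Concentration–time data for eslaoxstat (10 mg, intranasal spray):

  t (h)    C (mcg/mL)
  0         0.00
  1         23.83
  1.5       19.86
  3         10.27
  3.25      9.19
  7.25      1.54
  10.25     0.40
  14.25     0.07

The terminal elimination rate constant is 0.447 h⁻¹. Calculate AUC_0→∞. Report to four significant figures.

AUC = 73.33 mcg/mL·h

Trapezoidal AUC_0→14.25:
  [0→1]: (0.00+23.83)/2 × 1 = 11.915
  [1→1.5]: (23.83+19.86)/2 × 0.5 = 10.9225
  [1.5→3]: (19.86+10.27)/2 × 1.5 = 22.5975
  [3→3.25]: (10.27+9.19)/2 × 0.25 = 2.4325
  [3.25→7.25]: (9.19+1.54)/2 × 4 = 21.46
  [7.25→10.25]: (1.54+0.40)/2 × 3 = 2.91
  [10.25→14.25]: (0.40+0.07)/2 × 4 = 0.94
  Sum = 73.1775 mcg/mL·h
Extrapolated tail: C_last / k_e = 0.07 / 0.447 = 0.157
AUC_0→∞ = 73.1775 + 0.157 = 73.3345 mcg/mL·h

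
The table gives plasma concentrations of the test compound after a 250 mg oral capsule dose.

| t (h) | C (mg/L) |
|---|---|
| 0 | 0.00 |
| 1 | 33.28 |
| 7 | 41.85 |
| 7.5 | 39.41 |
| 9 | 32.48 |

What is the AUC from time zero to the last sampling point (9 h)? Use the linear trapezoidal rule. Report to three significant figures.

AUC = 316 mg/L·h

Trapezoidal AUC_0→9:
  [0→1]: (0.00+33.28)/2 × 1 = 16.64
  [1→7]: (33.28+41.85)/2 × 6 = 225.39
  [7→7.5]: (41.85+39.41)/2 × 0.5 = 20.315
  [7.5→9]: (39.41+32.48)/2 × 1.5 = 53.9175
  Sum = 316.2625 mg/L·h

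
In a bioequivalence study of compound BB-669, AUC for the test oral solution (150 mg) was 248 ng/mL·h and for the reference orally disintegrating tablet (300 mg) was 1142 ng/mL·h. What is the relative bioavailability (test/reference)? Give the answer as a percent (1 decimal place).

F_rel = (AUC_test/D_test) / (AUC_ref/D_ref)
      = (248/150) / (1142/300)
      = 1.65333 / 3.80667 = 0.4343 = 43.43%

F_rel = 43.4%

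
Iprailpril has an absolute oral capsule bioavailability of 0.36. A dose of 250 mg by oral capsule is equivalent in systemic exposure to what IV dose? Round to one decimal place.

D_iv = 90.0 mg

Systemic exposure from an extravascular dose = F × D_ev, so the equivalent IV dose is F × D_ev.
D_iv = F × D_ev = 0.36 × 250 = 90 mg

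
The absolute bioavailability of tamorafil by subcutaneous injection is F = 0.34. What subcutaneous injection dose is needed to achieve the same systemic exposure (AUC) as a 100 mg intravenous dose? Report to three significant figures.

D_subcutaneous = 294 mg

For equal systemic exposure: F × D_ev = D_iv
D_ev = D_iv / F = 100 / 0.34 = 294.118 mg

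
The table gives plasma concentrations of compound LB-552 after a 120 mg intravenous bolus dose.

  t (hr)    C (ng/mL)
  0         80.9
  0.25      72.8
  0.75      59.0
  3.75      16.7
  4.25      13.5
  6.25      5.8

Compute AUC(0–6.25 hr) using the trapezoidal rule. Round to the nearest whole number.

AUC = 193 ng/mL·hr

Trapezoidal AUC_0→6.25:
  [0→0.25]: (80.9+72.8)/2 × 0.25 = 19.2125
  [0.25→0.75]: (72.8+59.0)/2 × 0.5 = 32.95
  [0.75→3.75]: (59.0+16.7)/2 × 3 = 113.55
  [3.75→4.25]: (16.7+13.5)/2 × 0.5 = 7.55
  [4.25→6.25]: (13.5+5.8)/2 × 2 = 19.3
  Sum = 192.5625 ng/mL·hr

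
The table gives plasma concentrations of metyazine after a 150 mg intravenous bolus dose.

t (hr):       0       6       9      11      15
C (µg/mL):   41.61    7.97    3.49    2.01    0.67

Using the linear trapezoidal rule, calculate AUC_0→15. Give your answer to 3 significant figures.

Trapezoidal AUC_0→15:
  [0→6]: (41.61+7.97)/2 × 6 = 148.74
  [6→9]: (7.97+3.49)/2 × 3 = 17.19
  [9→11]: (3.49+2.01)/2 × 2 = 5.5
  [11→15]: (2.01+0.67)/2 × 4 = 5.36
  Sum = 176.79 µg/mL·hr

AUC = 177 µg/mL·hr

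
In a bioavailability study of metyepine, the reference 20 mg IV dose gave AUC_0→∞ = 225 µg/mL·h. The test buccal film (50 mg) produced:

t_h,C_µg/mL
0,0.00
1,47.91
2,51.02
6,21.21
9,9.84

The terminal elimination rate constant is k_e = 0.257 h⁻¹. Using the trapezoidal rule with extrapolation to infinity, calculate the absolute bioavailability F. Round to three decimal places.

F = 0.538

Trapezoidal AUC_0→9 (buccal film):
  [0→1]: (0.00+47.91)/2 × 1 = 23.955
  [1→2]: (47.91+51.02)/2 × 1 = 49.465
  [2→6]: (51.02+21.21)/2 × 4 = 144.46
  [6→9]: (21.21+9.84)/2 × 3 = 46.575
  Sum = 264.455 µg/mL·h
Tail: C_last/k_e = 9.84/0.257 = 38.288
AUC_0→∞ (buccal film) = 264.455 + 38.288 = 302.743 µg/mL·h
F = (AUC_ev/D_ev)/(AUC_iv/D_iv) = (302.743/50)/(225/20) = 6.05486/11.25 = 0.5382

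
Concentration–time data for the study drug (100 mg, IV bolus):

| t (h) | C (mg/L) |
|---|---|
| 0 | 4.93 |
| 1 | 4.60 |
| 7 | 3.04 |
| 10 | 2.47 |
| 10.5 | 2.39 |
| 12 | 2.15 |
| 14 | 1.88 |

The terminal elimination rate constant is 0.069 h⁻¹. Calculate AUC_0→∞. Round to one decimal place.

AUC = 71.8 mg/L·h

Trapezoidal AUC_0→14:
  [0→1]: (4.93+4.60)/2 × 1 = 4.765
  [1→7]: (4.60+3.04)/2 × 6 = 22.92
  [7→10]: (3.04+2.47)/2 × 3 = 8.265
  [10→10.5]: (2.47+2.39)/2 × 0.5 = 1.215
  [10.5→12]: (2.39+2.15)/2 × 1.5 = 3.405
  [12→14]: (2.15+1.88)/2 × 2 = 4.03
  Sum = 44.6 mg/L·h
Extrapolated tail: C_last / k_e = 1.88 / 0.069 = 27.246
AUC_0→∞ = 44.6 + 27.246 = 71.846 mg/L·h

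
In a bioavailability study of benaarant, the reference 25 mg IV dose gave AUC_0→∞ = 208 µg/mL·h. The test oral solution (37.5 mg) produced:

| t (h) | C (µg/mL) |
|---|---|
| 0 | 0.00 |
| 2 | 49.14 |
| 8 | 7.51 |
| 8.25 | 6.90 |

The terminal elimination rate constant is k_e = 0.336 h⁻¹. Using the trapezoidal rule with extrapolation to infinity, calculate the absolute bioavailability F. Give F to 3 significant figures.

F = 0.774

Trapezoidal AUC_0→8.25 (oral solution):
  [0→2]: (0.00+49.14)/2 × 2 = 49.14
  [2→8]: (49.14+7.51)/2 × 6 = 169.95
  [8→8.25]: (7.51+6.90)/2 × 0.25 = 1.80125
  Sum = 220.89125 µg/mL·h
Tail: C_last/k_e = 6.90/0.336 = 20.536
AUC_0→∞ (oral solution) = 220.89125 + 20.536 = 241.42725 µg/mL·h
F = (AUC_ev/D_ev)/(AUC_iv/D_iv) = (241.42725/37.5)/(208/25) = 6.43806/8.32 = 0.7738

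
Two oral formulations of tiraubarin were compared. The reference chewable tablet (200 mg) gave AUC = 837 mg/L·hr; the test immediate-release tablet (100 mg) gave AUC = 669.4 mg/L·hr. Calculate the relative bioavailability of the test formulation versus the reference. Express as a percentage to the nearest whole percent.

F_rel = (AUC_test/D_test) / (AUC_ref/D_ref)
      = (669.4/100) / (837/200)
      = 6.694 / 4.185 = 1.5995 = 159.95%

F_rel = 160%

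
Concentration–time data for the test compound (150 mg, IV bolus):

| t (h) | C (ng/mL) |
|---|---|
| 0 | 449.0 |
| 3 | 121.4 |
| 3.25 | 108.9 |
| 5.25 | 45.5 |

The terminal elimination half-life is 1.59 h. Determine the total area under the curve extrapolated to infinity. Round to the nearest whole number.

AUC = 1143 ng/mL·h

Trapezoidal AUC_0→5.25:
  [0→3]: (449.0+121.4)/2 × 3 = 855.6
  [3→3.25]: (121.4+108.9)/2 × 0.25 = 28.7875
  [3.25→5.25]: (108.9+45.5)/2 × 2 = 154.4
  Sum = 1038.7875 ng/mL·h
k_e = ln2 / t½ = 0.693147 / 1.59 = 0.4359 h^-1
Extrapolated tail: C_last / k_e = 45.5 / 0.4359 = 104.382
AUC_0→∞ = 1038.7875 + 104.382 = 1143.1695 ng/mL·h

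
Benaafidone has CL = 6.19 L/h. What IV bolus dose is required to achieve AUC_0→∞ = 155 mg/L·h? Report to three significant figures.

Dose_iv = CL × AUC_0→∞
     = 6.19 × 155 = 959.45 mg

Dose = 959 mg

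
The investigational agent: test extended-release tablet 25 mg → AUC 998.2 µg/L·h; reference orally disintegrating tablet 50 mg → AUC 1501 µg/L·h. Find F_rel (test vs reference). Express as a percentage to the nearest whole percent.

F_rel = 133%

F_rel = (AUC_test/D_test) / (AUC_ref/D_ref)
      = (998.2/25) / (1501/50)
      = 39.928 / 30.02 = 1.3300 = 133.00%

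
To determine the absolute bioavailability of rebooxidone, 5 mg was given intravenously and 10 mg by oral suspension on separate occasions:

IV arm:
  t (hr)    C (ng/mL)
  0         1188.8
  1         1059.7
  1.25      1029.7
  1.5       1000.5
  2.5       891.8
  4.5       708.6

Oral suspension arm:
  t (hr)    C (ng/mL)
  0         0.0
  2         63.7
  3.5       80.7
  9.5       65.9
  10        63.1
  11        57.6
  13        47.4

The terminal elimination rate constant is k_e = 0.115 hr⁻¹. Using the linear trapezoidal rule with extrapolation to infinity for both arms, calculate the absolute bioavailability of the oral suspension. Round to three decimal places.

Trapezoidal AUC_0→4.5 (IV):
  [0→1]: (1188.8+1059.7)/2 × 1 = 1124.25
  [1→1.25]: (1059.7+1029.7)/2 × 0.25 = 261.175
  [1.25→1.5]: (1029.7+1000.5)/2 × 0.25 = 253.775
  [1.5→2.5]: (1000.5+891.8)/2 × 1 = 946.15
  [2.5→4.5]: (891.8+708.6)/2 × 2 = 1600.4
  Sum = 4185.75 ng/mL·hr
IV tail: 708.6/0.115 = 6161.739; AUC_iv,0→∞ = 4185.75 + 6161.739 = 10347.489 ng/mL·hr
Trapezoidal AUC_0→13 (oral suspension):
  [0→2]: (0.0+63.7)/2 × 2 = 63.7
  [2→3.5]: (63.7+80.7)/2 × 1.5 = 108.3
  [3.5→9.5]: (80.7+65.9)/2 × 6 = 439.8
  [9.5→10]: (65.9+63.1)/2 × 0.5 = 32.25
  [10→11]: (63.1+57.6)/2 × 1 = 60.35
  [11→13]: (57.6+47.4)/2 × 2 = 105.0
  Sum = 809.4 ng/mL·hr
oral suspension tail: 47.4/0.115 = 412.174; AUC_ev,0→∞ = 809.4 + 412.174 = 1221.574 ng/mL·hr
F = (AUC_ev/D_ev)/(AUC_iv/D_iv) = (1221.574/10)/(10347.489/5) = 122.1574/2069.4978 = 0.0590

F = 0.059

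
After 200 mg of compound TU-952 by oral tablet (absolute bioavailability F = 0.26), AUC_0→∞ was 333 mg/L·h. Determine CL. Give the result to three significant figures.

CL = F × Dose / AUC_0→∞
   = 0.26 × 200 / 333 = 0.156156 L/h

CL = 0.156 L/h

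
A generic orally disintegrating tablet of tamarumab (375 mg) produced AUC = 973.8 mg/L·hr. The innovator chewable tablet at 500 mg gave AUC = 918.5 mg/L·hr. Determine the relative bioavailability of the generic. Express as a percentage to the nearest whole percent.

F_rel = (AUC_test/D_test) / (AUC_ref/D_ref)
      = (973.8/375) / (918.5/500)
      = 2.5968 / 1.837 = 1.4136 = 141.36%

F_rel = 141%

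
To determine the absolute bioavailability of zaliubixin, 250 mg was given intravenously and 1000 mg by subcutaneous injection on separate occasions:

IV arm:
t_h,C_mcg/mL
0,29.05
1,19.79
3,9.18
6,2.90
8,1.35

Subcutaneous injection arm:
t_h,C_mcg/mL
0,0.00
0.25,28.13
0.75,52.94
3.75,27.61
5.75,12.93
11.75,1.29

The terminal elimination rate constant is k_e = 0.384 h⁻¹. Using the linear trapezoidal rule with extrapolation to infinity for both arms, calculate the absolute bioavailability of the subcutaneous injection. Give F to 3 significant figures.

F = 0.729

Trapezoidal AUC_0→8 (IV):
  [0→1]: (29.05+19.79)/2 × 1 = 24.42
  [1→3]: (19.79+9.18)/2 × 2 = 28.97
  [3→6]: (9.18+2.90)/2 × 3 = 18.12
  [6→8]: (2.90+1.35)/2 × 2 = 4.25
  Sum = 75.76 mcg/mL·h
IV tail: 1.35/0.384 = 3.516; AUC_iv,0→∞ = 75.76 + 3.516 = 79.276 mcg/mL·h
Trapezoidal AUC_0→11.75 (subcutaneous injection):
  [0→0.25]: (0.00+28.13)/2 × 0.25 = 3.51625
  [0.25→0.75]: (28.13+52.94)/2 × 0.5 = 20.2675
  [0.75→3.75]: (52.94+27.61)/2 × 3 = 120.825
  [3.75→5.75]: (27.61+12.93)/2 × 2 = 40.54
  [5.75→11.75]: (12.93+1.29)/2 × 6 = 42.66
  Sum = 227.80875 mcg/mL·h
subcutaneous injection tail: 1.29/0.384 = 3.359; AUC_ev,0→∞ = 227.80875 + 3.359 = 231.16775 mcg/mL·h
F = (AUC_ev/D_ev)/(AUC_iv/D_iv) = (231.16775/1000)/(79.276/250) = 0.23116775/0.317104 = 0.7290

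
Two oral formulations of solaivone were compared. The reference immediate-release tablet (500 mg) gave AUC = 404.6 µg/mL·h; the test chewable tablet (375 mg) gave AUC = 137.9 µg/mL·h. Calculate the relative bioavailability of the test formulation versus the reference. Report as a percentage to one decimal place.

F_rel = 45.4%

F_rel = (AUC_test/D_test) / (AUC_ref/D_ref)
      = (137.9/375) / (404.6/500)
      = 0.367733 / 0.8092 = 0.4544 = 45.44%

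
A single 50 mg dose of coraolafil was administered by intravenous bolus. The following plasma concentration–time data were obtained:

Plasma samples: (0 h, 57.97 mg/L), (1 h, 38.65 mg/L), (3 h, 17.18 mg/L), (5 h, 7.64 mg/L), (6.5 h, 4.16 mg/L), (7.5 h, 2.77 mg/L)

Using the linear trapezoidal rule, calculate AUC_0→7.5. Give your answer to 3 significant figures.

AUC = 141 mg/L·h

Trapezoidal AUC_0→7.5:
  [0→1]: (57.97+38.65)/2 × 1 = 48.31
  [1→3]: (38.65+17.18)/2 × 2 = 55.83
  [3→5]: (17.18+7.64)/2 × 2 = 24.82
  [5→6.5]: (7.64+4.16)/2 × 1.5 = 8.85
  [6.5→7.5]: (4.16+2.77)/2 × 1 = 3.465
  Sum = 141.275 mg/L·h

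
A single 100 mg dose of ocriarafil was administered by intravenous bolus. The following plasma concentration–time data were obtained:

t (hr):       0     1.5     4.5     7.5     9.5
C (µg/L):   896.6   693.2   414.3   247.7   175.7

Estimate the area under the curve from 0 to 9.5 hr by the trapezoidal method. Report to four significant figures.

AUC = 4270 µg/L·hr

Trapezoidal AUC_0→9.5:
  [0→1.5]: (896.6+693.2)/2 × 1.5 = 1192.35
  [1.5→4.5]: (693.2+414.3)/2 × 3 = 1661.25
  [4.5→7.5]: (414.3+247.7)/2 × 3 = 993.0
  [7.5→9.5]: (247.7+175.7)/2 × 2 = 423.4
  Sum = 4270.0 µg/L·hr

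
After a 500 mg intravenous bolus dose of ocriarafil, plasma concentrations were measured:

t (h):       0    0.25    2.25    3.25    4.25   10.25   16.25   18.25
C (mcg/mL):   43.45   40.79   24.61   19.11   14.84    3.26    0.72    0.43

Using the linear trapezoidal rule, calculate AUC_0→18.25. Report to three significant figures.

AUC = 182 mcg/mL·h

Trapezoidal AUC_0→18.25:
  [0→0.25]: (43.45+40.79)/2 × 0.25 = 10.53
  [0.25→2.25]: (40.79+24.61)/2 × 2 = 65.4
  [2.25→3.25]: (24.61+19.11)/2 × 1 = 21.86
  [3.25→4.25]: (19.11+14.84)/2 × 1 = 16.975
  [4.25→10.25]: (14.84+3.26)/2 × 6 = 54.3
  [10.25→16.25]: (3.26+0.72)/2 × 6 = 11.94
  [16.25→18.25]: (0.72+0.43)/2 × 2 = 1.15
  Sum = 182.155 mcg/mL·h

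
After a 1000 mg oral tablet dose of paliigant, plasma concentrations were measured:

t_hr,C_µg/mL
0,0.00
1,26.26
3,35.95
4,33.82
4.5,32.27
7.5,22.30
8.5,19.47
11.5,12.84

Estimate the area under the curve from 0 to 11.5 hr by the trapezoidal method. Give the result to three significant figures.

Trapezoidal AUC_0→11.5:
  [0→1]: (0.00+26.26)/2 × 1 = 13.13
  [1→3]: (26.26+35.95)/2 × 2 = 62.21
  [3→4]: (35.95+33.82)/2 × 1 = 34.885
  [4→4.5]: (33.82+32.27)/2 × 0.5 = 16.5225
  [4.5→7.5]: (32.27+22.30)/2 × 3 = 81.855
  [7.5→8.5]: (22.30+19.47)/2 × 1 = 20.885
  [8.5→11.5]: (19.47+12.84)/2 × 3 = 48.465
  Sum = 277.9525 µg/mL·hr

AUC = 278 µg/mL·hr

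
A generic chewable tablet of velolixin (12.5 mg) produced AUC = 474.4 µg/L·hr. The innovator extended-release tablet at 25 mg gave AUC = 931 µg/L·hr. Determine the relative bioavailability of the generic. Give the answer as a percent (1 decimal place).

F_rel = 101.9%

F_rel = (AUC_test/D_test) / (AUC_ref/D_ref)
      = (474.4/12.5) / (931/25)
      = 37.952 / 37.24 = 1.0191 = 101.91%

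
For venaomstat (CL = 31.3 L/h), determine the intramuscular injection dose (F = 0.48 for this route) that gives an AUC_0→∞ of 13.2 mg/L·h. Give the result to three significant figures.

Dose = 861 mg

Dose = CL × AUC_0→∞ / F
     = 31.3 × 13.2 / 0.48 = 860.75 mg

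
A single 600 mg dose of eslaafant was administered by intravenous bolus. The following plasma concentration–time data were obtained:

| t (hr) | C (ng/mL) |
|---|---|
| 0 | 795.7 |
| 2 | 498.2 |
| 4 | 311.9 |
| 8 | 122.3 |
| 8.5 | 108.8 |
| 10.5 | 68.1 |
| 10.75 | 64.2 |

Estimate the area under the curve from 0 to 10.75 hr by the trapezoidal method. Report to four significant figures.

AUC = 3224 ng/mL·hr

Trapezoidal AUC_0→10.75:
  [0→2]: (795.7+498.2)/2 × 2 = 1293.9
  [2→4]: (498.2+311.9)/2 × 2 = 810.1
  [4→8]: (311.9+122.3)/2 × 4 = 868.4
  [8→8.5]: (122.3+108.8)/2 × 0.5 = 57.775
  [8.5→10.5]: (108.8+68.1)/2 × 2 = 176.9
  [10.5→10.75]: (68.1+64.2)/2 × 0.25 = 16.5375
  Sum = 3223.6125 ng/mL·hr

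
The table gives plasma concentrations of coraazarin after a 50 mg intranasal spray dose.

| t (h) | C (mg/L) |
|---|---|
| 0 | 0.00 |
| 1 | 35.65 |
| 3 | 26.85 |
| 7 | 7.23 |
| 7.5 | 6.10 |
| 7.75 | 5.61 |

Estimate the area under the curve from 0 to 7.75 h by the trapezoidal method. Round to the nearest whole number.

Trapezoidal AUC_0→7.75:
  [0→1]: (0.00+35.65)/2 × 1 = 17.825
  [1→3]: (35.65+26.85)/2 × 2 = 62.5
  [3→7]: (26.85+7.23)/2 × 4 = 68.16
  [7→7.5]: (7.23+6.10)/2 × 0.5 = 3.3325
  [7.5→7.75]: (6.10+5.61)/2 × 0.25 = 1.46375
  Sum = 153.28125 mg/L·h

AUC = 153 mg/L·h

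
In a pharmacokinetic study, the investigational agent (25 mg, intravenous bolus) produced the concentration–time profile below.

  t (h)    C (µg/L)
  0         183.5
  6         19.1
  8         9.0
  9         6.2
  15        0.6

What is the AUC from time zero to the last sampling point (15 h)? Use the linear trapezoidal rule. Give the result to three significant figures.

Trapezoidal AUC_0→15:
  [0→6]: (183.5+19.1)/2 × 6 = 607.8
  [6→8]: (19.1+9.0)/2 × 2 = 28.1
  [8→9]: (9.0+6.2)/2 × 1 = 7.6
  [9→15]: (6.2+0.6)/2 × 6 = 20.4
  Sum = 663.9 µg/L·h

AUC = 664 µg/L·h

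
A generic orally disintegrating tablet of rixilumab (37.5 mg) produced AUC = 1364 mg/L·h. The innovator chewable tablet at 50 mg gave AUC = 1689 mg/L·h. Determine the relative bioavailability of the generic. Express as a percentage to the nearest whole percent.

F_rel = (AUC_test/D_test) / (AUC_ref/D_ref)
      = (1364/37.5) / (1689/50)
      = 36.3733 / 33.78 = 1.0768 = 107.68%

F_rel = 108%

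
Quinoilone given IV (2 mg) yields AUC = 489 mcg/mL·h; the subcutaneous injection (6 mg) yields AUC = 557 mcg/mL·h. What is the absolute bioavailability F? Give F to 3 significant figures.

F = (AUC_ev / D_ev) / (AUC_iv / D_iv)
  = (557/6) / (489/2)
  = 92.8333 / 244.5 = 0.3797

F = 0.380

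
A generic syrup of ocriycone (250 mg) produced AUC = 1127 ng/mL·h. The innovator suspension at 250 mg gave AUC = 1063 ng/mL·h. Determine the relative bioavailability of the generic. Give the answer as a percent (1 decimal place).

F_rel = 106.0%

F_rel = (AUC_test/D_test) / (AUC_ref/D_ref)
      = (1127/250) / (1063/250)
      = 4.508 / 4.252 = 1.0602 = 106.02%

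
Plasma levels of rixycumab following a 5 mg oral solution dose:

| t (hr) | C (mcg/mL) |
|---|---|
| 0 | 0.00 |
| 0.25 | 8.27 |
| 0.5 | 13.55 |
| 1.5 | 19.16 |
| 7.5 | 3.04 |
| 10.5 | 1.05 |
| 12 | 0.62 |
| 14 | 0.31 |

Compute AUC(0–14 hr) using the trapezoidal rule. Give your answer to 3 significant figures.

AUC = 95.0 mcg/mL·hr

Trapezoidal AUC_0→14:
  [0→0.25]: (0.00+8.27)/2 × 0.25 = 1.03375
  [0.25→0.5]: (8.27+13.55)/2 × 0.25 = 2.7275
  [0.5→1.5]: (13.55+19.16)/2 × 1 = 16.355
  [1.5→7.5]: (19.16+3.04)/2 × 6 = 66.6
  [7.5→10.5]: (3.04+1.05)/2 × 3 = 6.135
  [10.5→12]: (1.05+0.62)/2 × 1.5 = 1.2525
  [12→14]: (0.62+0.31)/2 × 2 = 0.93
  Sum = 95.03375 mcg/mL·hr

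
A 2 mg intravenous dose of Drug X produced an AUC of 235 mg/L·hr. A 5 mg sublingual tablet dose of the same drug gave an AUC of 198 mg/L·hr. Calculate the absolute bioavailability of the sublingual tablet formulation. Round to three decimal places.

F = (AUC_ev / D_ev) / (AUC_iv / D_iv)
  = (198/5) / (235/2)
  = 39.6 / 117.5 = 0.3370

F = 0.337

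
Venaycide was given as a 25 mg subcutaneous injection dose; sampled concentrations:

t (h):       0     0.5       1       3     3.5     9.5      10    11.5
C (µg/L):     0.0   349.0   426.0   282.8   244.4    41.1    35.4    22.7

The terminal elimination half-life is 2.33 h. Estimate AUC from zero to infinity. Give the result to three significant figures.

AUC = 2120 µg/L·h

Trapezoidal AUC_0→11.5:
  [0→0.5]: (0.0+349.0)/2 × 0.5 = 87.25
  [0.5→1]: (349.0+426.0)/2 × 0.5 = 193.75
  [1→3]: (426.0+282.8)/2 × 2 = 708.8
  [3→3.5]: (282.8+244.4)/2 × 0.5 = 131.8
  [3.5→9.5]: (244.4+41.1)/2 × 6 = 856.5
  [9.5→10]: (41.1+35.4)/2 × 0.5 = 19.125
  [10→11.5]: (35.4+22.7)/2 × 1.5 = 43.575
  Sum = 2040.8 µg/L·h
k_e = ln2 / t½ = 0.693147 / 2.33 = 0.2975 h^-1
Extrapolated tail: C_last / k_e = 22.7 / 0.2975 = 76.303
AUC_0→∞ = 2040.8 + 76.303 = 2117.103 µg/L·h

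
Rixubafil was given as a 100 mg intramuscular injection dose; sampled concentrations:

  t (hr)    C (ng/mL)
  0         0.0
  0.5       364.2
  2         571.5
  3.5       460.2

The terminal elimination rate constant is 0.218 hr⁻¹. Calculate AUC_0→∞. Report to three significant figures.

Trapezoidal AUC_0→3.5:
  [0→0.5]: (0.0+364.2)/2 × 0.5 = 91.05
  [0.5→2]: (364.2+571.5)/2 × 1.5 = 701.775
  [2→3.5]: (571.5+460.2)/2 × 1.5 = 773.775
  Sum = 1566.6 ng/mL·hr
Extrapolated tail: C_last / k_e = 460.2 / 0.218 = 2111.009
AUC_0→∞ = 1566.6 + 2111.009 = 3677.609 ng/mL·hr

AUC = 3680 ng/mL·hr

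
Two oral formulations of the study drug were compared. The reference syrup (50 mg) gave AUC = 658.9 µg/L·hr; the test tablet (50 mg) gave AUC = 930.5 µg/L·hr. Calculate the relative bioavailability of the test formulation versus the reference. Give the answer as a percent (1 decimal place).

F_rel = 141.2%

F_rel = (AUC_test/D_test) / (AUC_ref/D_ref)
      = (930.5/50) / (658.9/50)
      = 18.61 / 13.178 = 1.4122 = 141.22%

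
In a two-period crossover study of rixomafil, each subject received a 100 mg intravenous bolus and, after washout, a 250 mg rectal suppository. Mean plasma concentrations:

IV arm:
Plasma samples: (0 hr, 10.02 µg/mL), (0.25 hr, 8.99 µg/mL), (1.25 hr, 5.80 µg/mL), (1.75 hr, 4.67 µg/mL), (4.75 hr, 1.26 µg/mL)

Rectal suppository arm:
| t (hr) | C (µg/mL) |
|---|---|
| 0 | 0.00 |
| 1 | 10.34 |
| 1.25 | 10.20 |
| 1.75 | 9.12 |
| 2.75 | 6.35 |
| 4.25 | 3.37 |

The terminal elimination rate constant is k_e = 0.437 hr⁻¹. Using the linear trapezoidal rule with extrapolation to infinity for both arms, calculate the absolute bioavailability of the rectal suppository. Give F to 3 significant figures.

Trapezoidal AUC_0→4.75 (IV):
  [0→0.25]: (10.02+8.99)/2 × 0.25 = 2.37625
  [0.25→1.25]: (8.99+5.80)/2 × 1 = 7.395
  [1.25→1.75]: (5.80+4.67)/2 × 0.5 = 2.6175
  [1.75→4.75]: (4.67+1.26)/2 × 3 = 8.895
  Sum = 21.28375 µg/mL·hr
IV tail: 1.26/0.437 = 2.883; AUC_iv,0→∞ = 21.28375 + 2.883 = 24.16675 µg/mL·hr
Trapezoidal AUC_0→4.25 (rectal suppository):
  [0→1]: (0.00+10.34)/2 × 1 = 5.17
  [1→1.25]: (10.34+10.20)/2 × 0.25 = 2.5675
  [1.25→1.75]: (10.20+9.12)/2 × 0.5 = 4.83
  [1.75→2.75]: (9.12+6.35)/2 × 1 = 7.735
  [2.75→4.25]: (6.35+3.37)/2 × 1.5 = 7.29
  Sum = 27.5925 µg/mL·hr
rectal suppository tail: 3.37/0.437 = 7.712; AUC_ev,0→∞ = 27.5925 + 7.712 = 35.3045 µg/mL·hr
F = (AUC_ev/D_ev)/(AUC_iv/D_iv) = (35.3045/250)/(24.16675/100) = 0.141218/0.2416675 = 0.5843

F = 0.584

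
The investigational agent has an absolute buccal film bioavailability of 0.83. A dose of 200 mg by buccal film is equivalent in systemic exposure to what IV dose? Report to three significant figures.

D_iv = 166 mg

Systemic exposure from an extravascular dose = F × D_ev, so the equivalent IV dose is F × D_ev.
D_iv = F × D_ev = 0.83 × 200 = 166 mg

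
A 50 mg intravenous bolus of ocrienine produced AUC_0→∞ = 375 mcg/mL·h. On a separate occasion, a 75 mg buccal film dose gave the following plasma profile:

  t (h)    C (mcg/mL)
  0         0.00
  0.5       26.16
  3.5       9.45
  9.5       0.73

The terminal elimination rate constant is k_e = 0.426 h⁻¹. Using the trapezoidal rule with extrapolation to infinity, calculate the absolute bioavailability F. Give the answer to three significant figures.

F = 0.164

Trapezoidal AUC_0→9.5 (buccal film):
  [0→0.5]: (0.00+26.16)/2 × 0.5 = 6.54
  [0.5→3.5]: (26.16+9.45)/2 × 3 = 53.415
  [3.5→9.5]: (9.45+0.73)/2 × 6 = 30.54
  Sum = 90.495 mcg/mL·h
Tail: C_last/k_e = 0.73/0.426 = 1.714
AUC_0→∞ (buccal film) = 90.495 + 1.714 = 92.209 mcg/mL·h
F = (AUC_ev/D_ev)/(AUC_iv/D_iv) = (92.209/75)/(375/50) = 1.22945/7.5 = 0.1639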